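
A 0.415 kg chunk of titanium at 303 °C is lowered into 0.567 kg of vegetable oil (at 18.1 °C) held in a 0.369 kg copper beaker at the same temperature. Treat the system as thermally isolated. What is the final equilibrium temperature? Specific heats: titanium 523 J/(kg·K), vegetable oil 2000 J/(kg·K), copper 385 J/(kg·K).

T_f ≈ 59.5 °C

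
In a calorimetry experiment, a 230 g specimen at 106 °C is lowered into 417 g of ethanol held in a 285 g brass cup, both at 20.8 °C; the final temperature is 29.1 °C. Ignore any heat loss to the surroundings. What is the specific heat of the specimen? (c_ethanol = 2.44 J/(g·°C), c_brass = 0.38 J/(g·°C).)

Net heat exchanged in the isolated system is zero:
230×c×(29.1 − 106) + 417×2.44×(29.1 − 20.8) + 285×0.38×(29.1 − 20.8) = 0
-17687 c = -9344
c = -9344/-17687 ≈ 0.5283 J/(g·°C)

c ≈ 0.528 J/(g·°C)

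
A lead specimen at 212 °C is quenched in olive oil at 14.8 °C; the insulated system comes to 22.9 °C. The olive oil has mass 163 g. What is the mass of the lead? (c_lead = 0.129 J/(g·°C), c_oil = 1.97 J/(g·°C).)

Conservation of energy gives ΣQ = 0:
m·0.129·(22.9 − 212) + 163·1.97·(22.9 − 14.8) = 0
-24.39 m = -2601
m = -2601/-24.39 ≈ 106.6 g

m ≈ 107 g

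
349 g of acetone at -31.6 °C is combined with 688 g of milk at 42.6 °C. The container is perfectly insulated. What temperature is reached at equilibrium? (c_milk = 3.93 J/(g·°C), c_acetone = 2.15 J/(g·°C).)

T_f ≈ 26.5 °C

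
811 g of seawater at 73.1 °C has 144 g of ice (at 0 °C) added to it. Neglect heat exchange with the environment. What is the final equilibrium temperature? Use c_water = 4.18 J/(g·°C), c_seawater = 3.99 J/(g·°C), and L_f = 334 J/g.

Net heat exchanged in the isolated system is zero:
melt ice: 144×334 = 48096
  warm the meltwater: 601.92 T
  seawater: 3235.9(T − 73.1)
3837.8 T = 236544 − 48096 = 188448
T ≈ 49.10 °C (positive, so assuming full melt was valid).

T_f ≈ 49.1 °C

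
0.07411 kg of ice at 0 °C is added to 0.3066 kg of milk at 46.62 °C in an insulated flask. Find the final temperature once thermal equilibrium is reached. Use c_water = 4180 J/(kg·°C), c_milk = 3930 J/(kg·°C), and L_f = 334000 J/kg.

Net heat exchanged in the isolated system is zero:
latent heat to melt: 0.07411×334000 = 24753; meltwater 0→T: 0.07411×4180×T = 309.78 T; milk: 1204.9(T − 46.62)
1514.7 T = 56174 − 24753 = 31421
T ≈ 20.74 °C. Since T > 0 °C, the all-ice-melts assumption holds.

T_f ≈ 20.7 °C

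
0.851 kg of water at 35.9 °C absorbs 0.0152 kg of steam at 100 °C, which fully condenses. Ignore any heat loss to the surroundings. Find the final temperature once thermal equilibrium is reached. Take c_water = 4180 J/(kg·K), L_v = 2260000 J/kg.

Setting the total heat transfer to zero:
condense steam: −0.0152×2260000 = −34352; condensate cools 100→T: 0.0152×4180×(T − 100) = 63.54(T − 100); original water: 3557.2(T − 35.9)
3620.7 T = 34352 + 6353.6 + 127703 = 168408
T ≈ 46.51 °C (< 100 °C, so full condensation is consistent).

T_f ≈ 46.5 °C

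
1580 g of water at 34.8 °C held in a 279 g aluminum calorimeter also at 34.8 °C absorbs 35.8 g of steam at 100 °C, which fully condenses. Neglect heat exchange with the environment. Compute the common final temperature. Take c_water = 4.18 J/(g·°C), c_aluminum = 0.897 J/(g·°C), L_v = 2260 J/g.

T_f ≈ 47.7 °C

Sum of m c ΔT and latent-heat terms is zero:
condense steam: −35.8×2260 = −80908
  condensed water 100 °C→T: 149.64(T − 100)
  water warms: 1580×4.18×(T − 34.8) = 6604.4(T − 34.8)
  aluminum cup: 279×0.897×(T − 34.8) = 250.26(T − 34.8)
7004.3 T = 80908 + 14964 + 238542 = 334415
T ≈ 47.74 °C — below 100 °C, confirming all the steam condensed.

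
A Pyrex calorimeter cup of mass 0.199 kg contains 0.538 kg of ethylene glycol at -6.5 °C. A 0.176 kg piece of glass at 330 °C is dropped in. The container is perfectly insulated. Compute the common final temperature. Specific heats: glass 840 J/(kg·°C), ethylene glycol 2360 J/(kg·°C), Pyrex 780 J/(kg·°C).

T_f ≈ 25.1 °C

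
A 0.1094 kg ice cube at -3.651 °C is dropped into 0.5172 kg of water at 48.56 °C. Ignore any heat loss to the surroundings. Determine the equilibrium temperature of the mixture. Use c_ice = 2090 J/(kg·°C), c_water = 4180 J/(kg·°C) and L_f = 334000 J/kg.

Let T be the final temperature. ΣQ_i = 0:
warm ice to 0 °C: 0.1094×2090×(0 − (-3.651)) = 834.79; latent heat to melt: 0.1094×334000 = 36540; warm the meltwater: 457.29 T; water cools: 0.5172×4180×(T − 48.56) = 2161.9(T − 48.56)
2619.2 T = 104982 − 37374 = 67607
T ≈ 25.81 °C — above 0 °C, consistent with complete melting.

T_f ≈ 25.8 °C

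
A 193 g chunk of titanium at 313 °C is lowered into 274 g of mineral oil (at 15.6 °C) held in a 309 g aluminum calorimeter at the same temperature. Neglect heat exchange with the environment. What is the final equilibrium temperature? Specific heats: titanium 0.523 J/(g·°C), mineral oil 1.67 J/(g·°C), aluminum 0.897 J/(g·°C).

T_f ≈ 51.5 °C

Conservation of energy gives ΣQ = 0:
193×0.523×(T − 313) + 274×1.67×(T − 15.6) + 309×0.897×(T − 15.6) = 0
(100.94 + 457.58 + 277.17) T = 100.94×313 + 457.58×15.6 + 277.17×15.6
T = 43056/835.69 ≈ 51.52 °C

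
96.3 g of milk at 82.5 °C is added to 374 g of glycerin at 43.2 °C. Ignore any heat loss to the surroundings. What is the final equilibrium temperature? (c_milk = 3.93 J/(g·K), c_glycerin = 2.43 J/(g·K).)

T_f ≈ 54.8 °C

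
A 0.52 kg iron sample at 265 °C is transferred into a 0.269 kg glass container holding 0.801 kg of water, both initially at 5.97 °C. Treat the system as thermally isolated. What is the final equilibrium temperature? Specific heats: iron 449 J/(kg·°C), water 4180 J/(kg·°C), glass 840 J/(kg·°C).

Heat gained plus heat lost sum to zero:
0.52*449*(T − 265) + 0.801*4180*(T − 5.97) + 0.269*840*(T − 5.97) = 0
3807.6 T = 83210
T = 83210/3807.6 ≈ 21.85 °C

T_f ≈ 21.9 °C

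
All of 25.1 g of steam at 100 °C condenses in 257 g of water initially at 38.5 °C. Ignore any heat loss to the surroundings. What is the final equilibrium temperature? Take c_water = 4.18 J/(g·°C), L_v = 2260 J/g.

Let T be the final temperature. ΣQ_i = 0:
condense steam: −25.1×2260 = −56726
  condensed water 100 °C→T: 104.92(T − 100)
  water warms: 257×4.18×(T − 38.5) = 1074.3(T − 38.5)
1179.2 T = 56726 + 10492 + 41359 = 108577
T ≈ 92.08 °C (< 100 °C, so full condensation is consistent).

T_f ≈ 92.1 °C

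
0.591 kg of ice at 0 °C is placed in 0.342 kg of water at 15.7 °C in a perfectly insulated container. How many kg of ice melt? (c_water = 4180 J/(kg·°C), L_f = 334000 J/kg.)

m_melted ≈ 0.0672 kg

Cooling the water to 0 °C releases 0.342·4180·15.7 = 22444 J.
Fully melting the ice requires m_ice L_f = 0.591·334000 = 197394 J.
22444 J < 197394 J, so only part of the ice melts and the system sits at 0 °C.
m_melt = 22444 / L_f = 0.0672 kg.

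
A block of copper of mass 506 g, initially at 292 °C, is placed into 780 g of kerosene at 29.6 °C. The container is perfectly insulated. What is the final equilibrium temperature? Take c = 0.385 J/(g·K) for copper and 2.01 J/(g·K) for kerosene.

T_f ≈ 58.6 °C

Heat gained plus heat lost sum to zero:
506×0.385×(T − 292) + 780×2.01×(T − 29.6) = 0
1762.6 T = 103291
T = 103291/1762.6 ≈ 58.60 °C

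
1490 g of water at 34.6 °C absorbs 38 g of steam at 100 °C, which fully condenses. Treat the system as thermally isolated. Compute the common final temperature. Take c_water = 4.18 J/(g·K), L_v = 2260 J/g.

Heat gained plus heat lost sum to zero:
latent heat released on condensation: 38·2260 = 85880; condensate cools 100→T: 38·4.18·(T − 100) = 158.84(T − 100); water warms: 1490·4.18·(T − 34.6) = 6228.2(T − 34.6)
6387 T = 85880 + 15884 + 215496 = 317260
T ≈ 49.67 °C, under the boiling point, so the assumption holds.

T_f ≈ 49.7 °C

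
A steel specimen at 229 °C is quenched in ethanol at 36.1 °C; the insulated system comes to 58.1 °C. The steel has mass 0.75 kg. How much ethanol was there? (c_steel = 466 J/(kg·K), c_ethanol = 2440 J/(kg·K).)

m ≈ 1.11 kg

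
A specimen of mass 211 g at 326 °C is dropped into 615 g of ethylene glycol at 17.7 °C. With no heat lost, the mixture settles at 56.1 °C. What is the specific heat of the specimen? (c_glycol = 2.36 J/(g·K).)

Taking heat into each body as positive, Σ m c ΔT = 0:
211·c·(56.1 − 326) + 615·2.36·(56.1 − 17.7) = 0
-56949 c = -55734
c = -55734/-56949 ≈ 0.9787 J/(g·K)

c ≈ 0.979 J/(g·K)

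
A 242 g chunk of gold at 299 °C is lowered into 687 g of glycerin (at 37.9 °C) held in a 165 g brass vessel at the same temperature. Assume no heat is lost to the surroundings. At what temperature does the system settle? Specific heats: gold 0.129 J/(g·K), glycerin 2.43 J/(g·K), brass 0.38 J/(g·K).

Energy conservation, ΣQ = 0:
242·0.129·(T − 299) + 687·2.43·(T − 37.9) + 165·0.38·(T − 37.9) = 0
31.22(T − 299) + 1669.4(T − 37.9) + 62.7(T − 37.9) = 0
1763.3 T = 74981
T ≈ 42.52 °C

T_f ≈ 42.5 °C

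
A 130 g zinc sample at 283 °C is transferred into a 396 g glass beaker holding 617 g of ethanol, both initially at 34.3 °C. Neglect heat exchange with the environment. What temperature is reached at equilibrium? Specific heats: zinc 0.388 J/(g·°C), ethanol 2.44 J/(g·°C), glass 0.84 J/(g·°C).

T_f ≈ 40.9 °C

Heat gained plus heat lost sum to zero:
130×0.388×(T − 283) + 617×2.44×(T − 34.3) + 396×0.84×(T − 34.3) = 0
50.44(T − 283) + 1505.5(T − 34.3) + 332.64(T − 34.3) = 0
1888.6 T = 77322
T = 77322 / 1888.6 = 40.9 °C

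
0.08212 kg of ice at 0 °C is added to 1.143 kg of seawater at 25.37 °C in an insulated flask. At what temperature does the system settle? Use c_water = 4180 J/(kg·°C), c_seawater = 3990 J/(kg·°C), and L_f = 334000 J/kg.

Taking heat into each body as positive, Σ m c ΔT = 0:
melt ice: 0.08212·334000 = 27428
  warm the meltwater: 343.26 T
  seawater cools: 1.143·3990·(T − 25.37) = 4560.6(T − 25.37)
4903.8 T = 115702 − 27428 = 88274
T ≈ 18.00 °C (positive, so assuming full melt was valid).

T_f ≈ 18.0 °C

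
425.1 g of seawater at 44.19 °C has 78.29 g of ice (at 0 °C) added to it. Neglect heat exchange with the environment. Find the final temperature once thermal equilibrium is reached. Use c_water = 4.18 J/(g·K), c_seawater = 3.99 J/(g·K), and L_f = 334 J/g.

Let T be the final temperature. ΣQ_i = 0:
melt ice: 78.29×334 = 26149
  warm the meltwater: 327.25 T
  seawater: 1696.1(T − 44.19)
2023.4 T = 74953 − 26149 = 48804
T ≈ 24.12 °C — above 0 °C, consistent with complete melting.

T_f ≈ 24.1 °C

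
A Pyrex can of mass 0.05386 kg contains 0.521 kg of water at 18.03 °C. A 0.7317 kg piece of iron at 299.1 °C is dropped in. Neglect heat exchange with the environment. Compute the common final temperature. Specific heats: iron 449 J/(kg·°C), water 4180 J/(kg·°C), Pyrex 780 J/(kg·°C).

Let T be the final temperature. ΣQ_i = 0:
0.7317×449×(T − 299.1) + 0.521×4180×(T − 18.03) + 0.05386×780×(T − 18.03) = 0
328.53(T − 299.1) + 2177.8(T − 18.03) + 42.01(T − 18.03) = 0
(328.53 + 2177.8 + 42.01) T = 328.53×299.1 + 2177.8×18.03 + 42.01×18.03
T = 138287 / 2548.3 = 54.3 °C

T_f ≈ 54.3 °C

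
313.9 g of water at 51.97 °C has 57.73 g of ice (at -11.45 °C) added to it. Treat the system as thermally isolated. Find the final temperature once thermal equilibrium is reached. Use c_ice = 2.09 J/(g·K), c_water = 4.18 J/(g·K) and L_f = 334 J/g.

Energy balance with sensible and latent terms:
ice -11.45→0 °C: 57.73·2.09·11.45 = 1381.5; melt ice: 57.73·334 = 19282; meltwater 0→T: 57.73·4.18·T = 241.31 T; water cools: 313.9·4.18·(T − 51.97) = 1312.1(T − 51.97)
1553.4 T = 68190 − 20663 = 47527
T ≈ 30.59 °C (positive, so assuming full melt was valid).

T_f ≈ 30.6 °C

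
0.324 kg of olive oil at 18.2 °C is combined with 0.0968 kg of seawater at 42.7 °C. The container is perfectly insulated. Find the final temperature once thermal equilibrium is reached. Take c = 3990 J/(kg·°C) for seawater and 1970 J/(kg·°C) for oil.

T_f ≈ 27.4 °C

T_f is the heat-capacity-weighted average of the initial temperatures:
T_f = (386.23*42.7 + 638.28*18.2) / (386.23 + 638.28)
    = 28109 / 1024.5 ≈ 27.44 °C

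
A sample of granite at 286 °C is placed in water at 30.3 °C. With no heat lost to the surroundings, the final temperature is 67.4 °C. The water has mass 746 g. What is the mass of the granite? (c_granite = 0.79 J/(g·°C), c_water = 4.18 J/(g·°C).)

Net heat exchanged in the isolated system is zero:
m·0.79·(67.4 − 286) + 746·4.18·(67.4 − 30.3) = 0
-172.69 m = -115688
m = -115688/-172.69 ≈ 669.9 g

m ≈ 670 g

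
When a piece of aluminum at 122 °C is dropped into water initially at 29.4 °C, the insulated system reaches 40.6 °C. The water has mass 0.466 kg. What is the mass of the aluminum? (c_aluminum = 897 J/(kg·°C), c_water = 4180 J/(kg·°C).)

m ≈ 0.299 kg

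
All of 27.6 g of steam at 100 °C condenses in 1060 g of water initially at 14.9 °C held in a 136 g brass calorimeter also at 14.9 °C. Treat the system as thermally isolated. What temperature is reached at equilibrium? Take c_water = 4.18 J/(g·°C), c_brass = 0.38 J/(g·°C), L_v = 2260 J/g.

T_f ≈ 30.6 °C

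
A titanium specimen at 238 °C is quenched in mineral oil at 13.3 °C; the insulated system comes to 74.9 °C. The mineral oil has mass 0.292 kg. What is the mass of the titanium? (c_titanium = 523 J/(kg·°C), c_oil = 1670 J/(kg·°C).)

Setting the total heat transfer to zero:
m·523·(74.9 − 238) + 0.292·1670·(74.9 − 13.3) = 0
-85301 m = -30039
m = -30039/-85301 ≈ 0.3521 kg

m ≈ 0.352 kg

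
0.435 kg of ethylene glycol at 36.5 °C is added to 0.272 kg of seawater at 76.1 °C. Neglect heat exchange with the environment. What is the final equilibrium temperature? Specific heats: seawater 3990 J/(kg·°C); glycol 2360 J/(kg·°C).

Heat gained plus heat lost sum to zero:
0.272·3990·(T − 76.1) + 0.435·2360·(T − 36.5) = 0
1085.3(T − 76.1) + 1026.6(T − 36.5) = 0
2111.9 T = 120061
T = 120061 / 2111.9 = 56.9 °C

T_f ≈ 56.9 °C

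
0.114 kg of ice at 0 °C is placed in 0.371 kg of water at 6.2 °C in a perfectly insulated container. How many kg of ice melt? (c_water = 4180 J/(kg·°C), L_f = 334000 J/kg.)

Cooling the water to 0 °C releases 0.371·4180·6.2 = 9614.8 J.
To melt every bit of ice: 0.114·334000 = 38076 J.
That's not enough to melt it all — equilibrium is at 0 °C with ice remaining.
Mass melted = 9614.8/334000 ≈ 0.02879 kg.

m_melted ≈ 0.0288 kg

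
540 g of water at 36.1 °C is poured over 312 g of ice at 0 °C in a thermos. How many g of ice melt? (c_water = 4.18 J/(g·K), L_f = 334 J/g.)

Water can give up m c ΔT = 540·4.18·36.1 = 81485 J before reaching 0 °C.
To melt every bit of ice: 312·334 = 104208 J.
Since 81485 < 104208 J, not all the ice melts; equilibrium is at 0 °C.
m_melted·334 = 81485  ⇒  m_melted ≈ 244 g.

m_melted ≈ 244 g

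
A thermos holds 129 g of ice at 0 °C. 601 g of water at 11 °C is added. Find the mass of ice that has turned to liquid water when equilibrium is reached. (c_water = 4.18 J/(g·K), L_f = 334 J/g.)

m_melted ≈ 82.7 g

Cooling the water to 0 °C releases 601×4.18×11 = 27634 J.
To melt every bit of ice: 129×334 = 43086 J.
27634 J < 43086 J, so only part of the ice melts and the system sits at 0 °C.
m_melted×334 = 27634  ⇒  m_melted ≈ 82.74 g.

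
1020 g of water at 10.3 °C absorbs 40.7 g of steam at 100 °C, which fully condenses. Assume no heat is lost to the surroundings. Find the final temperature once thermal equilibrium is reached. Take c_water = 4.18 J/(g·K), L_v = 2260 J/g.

Energy conservation, ΣQ = 0:
condense steam: −40.7×2260 = −91982
  condensate cools 100→T: 40.7×4.18×(T − 100) = 170.13(T − 100)
  water warms: 1020×4.18×(T − 10.3) = 4263.6(T − 10.3)
4433.7 T = 91982 + 17013 + 43915 = 152910
T ≈ 34.49 °C — below 100 °C, confirming all the steam condensed.

T_f ≈ 34.5 °C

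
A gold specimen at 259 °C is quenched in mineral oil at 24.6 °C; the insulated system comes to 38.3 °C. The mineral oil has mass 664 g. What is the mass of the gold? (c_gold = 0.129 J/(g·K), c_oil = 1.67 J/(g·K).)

m ≈ 534 g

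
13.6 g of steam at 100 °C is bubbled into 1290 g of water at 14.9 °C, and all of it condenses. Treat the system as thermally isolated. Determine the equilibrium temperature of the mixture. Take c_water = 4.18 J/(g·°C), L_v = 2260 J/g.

Sum of m c ΔT and latent-heat terms is zero:
condense steam: −13.6·2260 = −30736; condensate cools 100→T: 13.6·4.18·(T − 100) = 56.85(T − 100); water warms: 1290·4.18·(T − 14.9) = 5392.2(T − 14.9)
5449 T = 30736 + 5684.8 + 80344 = 116765
T ≈ 21.43 °C, under the boiling point, so the assumption holds.

T_f ≈ 21.4 °C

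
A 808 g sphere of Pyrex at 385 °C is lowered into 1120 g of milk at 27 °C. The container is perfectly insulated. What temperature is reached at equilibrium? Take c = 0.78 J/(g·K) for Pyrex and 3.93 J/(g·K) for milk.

T_f ≈ 71.8 °C

Set heat shed by the hot body equal to heat absorbed by the cold body:
808*0.78*(385 − T) = 1120*3.93*(T − 27)
630.24(385 − T) = 4401.6(T − 27)
5031.8 T = 361486  ⇒  T ≈ 71.84 °C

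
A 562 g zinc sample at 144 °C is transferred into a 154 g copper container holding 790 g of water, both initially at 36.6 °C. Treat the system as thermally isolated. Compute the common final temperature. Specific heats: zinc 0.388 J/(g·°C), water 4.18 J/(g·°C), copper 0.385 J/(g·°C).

T_f ≈ 43.1 °C

Net heat exchanged in the isolated system is zero:
562*0.388*(T − 144) + 790*4.18*(T − 36.6) + 154*0.385*(T − 36.6) = 0
218.06(T − 144) + 3302.2(T − 36.6) + 59.29(T − 36.6) = 0
3579.5 T = 154431
T ≈ 43.14 °C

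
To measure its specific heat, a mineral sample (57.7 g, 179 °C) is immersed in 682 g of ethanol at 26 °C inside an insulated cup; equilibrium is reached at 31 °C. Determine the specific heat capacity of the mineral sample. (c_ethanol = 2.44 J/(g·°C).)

c ≈ 0.974 J/(g·°C)

Let T be the final temperature. ΣQ_i = 0:
57.7×c×(31 − 179) + 682×2.44×(31 − 26) = 0
-8539.6 c = -8320.4
c = -8320.4/-8539.6 ≈ 0.9743 J/(g·°C)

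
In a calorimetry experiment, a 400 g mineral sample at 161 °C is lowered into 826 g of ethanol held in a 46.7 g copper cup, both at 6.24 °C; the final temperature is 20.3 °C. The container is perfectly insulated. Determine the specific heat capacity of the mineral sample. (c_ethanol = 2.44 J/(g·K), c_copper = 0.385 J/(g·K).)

c ≈ 0.508 J/(g·K)

Taking heat into each body as positive, Σ m c ΔT = 0:
400·c·(20.3 − 161) + 826·2.44·(20.3 − 6.24) + 46.7·0.385·(20.3 − 6.24) = 0
-56280 c = -28590
c = -28590/-56280 ≈ 0.508 J/(g·K)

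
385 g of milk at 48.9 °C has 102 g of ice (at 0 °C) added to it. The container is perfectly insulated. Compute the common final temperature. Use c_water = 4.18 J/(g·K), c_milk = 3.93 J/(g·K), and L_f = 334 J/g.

Sum of m c ΔT and latent-heat terms is zero:
latent heat to melt: 102·334 = 34068; meltwater 0→T: 102·4.18·T = 426.36 T; milk: 1513(T − 48.9)
1939.4 T = 73988 − 34068 = 39920
T ≈ 20.58 °C — above 0 °C, consistent with complete melting.

T_f ≈ 20.6 °C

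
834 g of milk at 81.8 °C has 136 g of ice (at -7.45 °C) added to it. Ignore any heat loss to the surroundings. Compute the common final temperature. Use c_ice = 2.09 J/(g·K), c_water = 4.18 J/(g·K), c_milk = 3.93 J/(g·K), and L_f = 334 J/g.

T_f ≈ 57.3 °C

Net heat exchanged in the isolated system is zero:
warm ice to 0 °C: 136·2.09·(0 − (-7.45)) = 2117.6
  fusion: m_ice L_f = 136·334 = 45424
  meltwater 0→T: 136·4.18·T = 568.48 T
  milk: 3277.6(T − 81.8)
3846.1 T = 268109 − 47542 = 220568
T ≈ 57.35 °C (positive, so assuming full melt was valid).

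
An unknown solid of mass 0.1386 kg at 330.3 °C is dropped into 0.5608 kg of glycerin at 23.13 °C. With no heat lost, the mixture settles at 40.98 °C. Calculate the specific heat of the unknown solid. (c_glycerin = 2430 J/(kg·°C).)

Taking heat into each body as positive, Σ m c ΔT = 0:
0.1386×c×(40.98 − 330.3) + 0.5608×2430×(40.98 − 23.13) = 0
-40.1 c = -24325
c = -24325/-40.1 ≈ 606.6 J/(kg·°C)

c ≈ 607 J/(kg·°C)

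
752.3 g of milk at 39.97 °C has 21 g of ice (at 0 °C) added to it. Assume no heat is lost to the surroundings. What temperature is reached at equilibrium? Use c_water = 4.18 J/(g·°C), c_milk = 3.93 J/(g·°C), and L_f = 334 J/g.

T_f ≈ 36.5 °C

Sum of m c ΔT and latent-heat terms is zero:
latent heat to melt: 21×334 = 7014; meltwater 0→T: 21×4.18×T = 87.78 T; milk cools: 752.3×3.93×(T − 39.97) = 2956.5(T − 39.97)
3044.3 T = 118173 − 7014 = 111159
T ≈ 36.51 °C. Since T > 0 °C, the all-ice-melts assumption holds.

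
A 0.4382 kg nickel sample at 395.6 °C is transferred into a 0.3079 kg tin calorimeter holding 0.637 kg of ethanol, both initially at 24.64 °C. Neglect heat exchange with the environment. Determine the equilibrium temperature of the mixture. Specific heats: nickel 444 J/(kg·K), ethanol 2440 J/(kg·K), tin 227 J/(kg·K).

T_f ≈ 64.3 °C

With ΣQ=0 the equilibrium temperature is the m·c-weighted mean:
T_f = (194.56*395.6 + 1554.3*24.64 + 69.89*24.64) / (194.56 + 1554.3 + 69.89)
    = 116988 / 1818.7 ≈ 64.32 °C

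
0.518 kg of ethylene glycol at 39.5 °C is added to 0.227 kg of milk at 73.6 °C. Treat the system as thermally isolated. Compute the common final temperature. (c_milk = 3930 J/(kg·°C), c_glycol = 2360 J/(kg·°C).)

Setting the total heat transfer to zero:
0.227*3930*(T − 73.6) + 0.518*2360*(T − 39.5) = 0
892.11(T − 73.6) + 1222.5(T − 39.5) = 0
2114.6 T = 113947
T ≈ 53.89 °C

T_f ≈ 53.9 °C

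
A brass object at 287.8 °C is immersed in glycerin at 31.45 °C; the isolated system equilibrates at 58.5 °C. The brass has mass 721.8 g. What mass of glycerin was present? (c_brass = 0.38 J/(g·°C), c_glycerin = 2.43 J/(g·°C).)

Heat gained plus heat lost sum to zero:
721.8·0.38·(58.5 − 287.8) + m·2.43·(58.5 − 31.45) = 0
65.73 m = 62893
m = 62893/65.73 ≈ 956.8 g

m ≈ 957 g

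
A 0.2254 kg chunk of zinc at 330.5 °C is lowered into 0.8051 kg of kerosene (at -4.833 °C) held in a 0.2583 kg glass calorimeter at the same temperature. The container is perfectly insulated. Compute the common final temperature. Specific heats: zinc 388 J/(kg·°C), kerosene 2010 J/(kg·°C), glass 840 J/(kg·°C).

T_f ≈ 10.4 °C

Taking heat into each body as positive, Σ m c ΔT = 0:
0.2254*388*(T − 330.5) + 0.8051*2010*(T − (-4.833)) + 0.2583*840*(T − (-4.833)) = 0
87.46(T − 330.5) + 1618.3(T − (-4.833)) + 216.97(T − (-4.833)) = 0
(87.46 + 1618.3 + 216.97) T = 87.46*330.5 + 1618.3*(-4.833) + 216.97*(-4.833)
T = 20034 / 1922.7 = 10.4 °C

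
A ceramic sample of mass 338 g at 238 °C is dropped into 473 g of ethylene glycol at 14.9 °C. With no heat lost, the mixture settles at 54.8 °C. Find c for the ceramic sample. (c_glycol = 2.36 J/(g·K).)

c ≈ 0.719 J/(g·K)

Heat lost by the ceramic sample = heat gained by the glycol:
338·c·(238 − 54.8) = 473·2.36·(54.8 − 14.9)
61922 c = 44540  ⇒  c ≈ 0.7193 J/(g·K)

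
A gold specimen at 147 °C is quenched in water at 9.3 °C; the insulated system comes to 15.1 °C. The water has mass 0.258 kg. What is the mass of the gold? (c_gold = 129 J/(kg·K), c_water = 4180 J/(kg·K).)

m ≈ 0.368 kg

Net heat exchanged in the isolated system is zero:
m·129·(15.1 − 147) + 0.258·4180·(15.1 − 9.3) = 0
-17015 m = -6255
m = -6255/-17015 ≈ 0.3676 kg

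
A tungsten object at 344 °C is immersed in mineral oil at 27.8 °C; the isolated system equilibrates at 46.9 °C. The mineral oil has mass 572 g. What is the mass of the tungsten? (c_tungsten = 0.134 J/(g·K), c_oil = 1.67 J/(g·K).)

m ≈ 458 g

Heat lost by the tungsten = heat gained by the oil:
m×0.134×(344 − 46.9) = 572×1.67×(46.9 − 27.8)
39.81 m = 18245  ⇒  m ≈ 458.3 g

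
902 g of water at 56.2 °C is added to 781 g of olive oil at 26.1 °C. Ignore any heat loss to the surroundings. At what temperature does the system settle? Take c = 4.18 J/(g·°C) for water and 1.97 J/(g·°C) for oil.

T_f ≈ 47.5 °C

Net heat exchanged in the isolated system is zero:
902*4.18*(T − 56.2) + 781*1.97*(T − 26.1) = 0
3770.4(T − 56.2) + 1538.6(T − 26.1) = 0
5308.9 T = 252051
T = 252051/5308.9 ≈ 47.48 °C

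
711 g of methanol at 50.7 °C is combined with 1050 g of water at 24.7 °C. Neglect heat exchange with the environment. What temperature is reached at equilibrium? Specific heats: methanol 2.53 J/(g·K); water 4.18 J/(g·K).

Heat gained plus heat lost sum to zero:
711×2.53×(T − 50.7) + 1050×4.18×(T − 24.7) = 0
6187.8 T = 199609
T = 199609 / 6187.8 = 32.3 °C

T_f ≈ 32.3 °C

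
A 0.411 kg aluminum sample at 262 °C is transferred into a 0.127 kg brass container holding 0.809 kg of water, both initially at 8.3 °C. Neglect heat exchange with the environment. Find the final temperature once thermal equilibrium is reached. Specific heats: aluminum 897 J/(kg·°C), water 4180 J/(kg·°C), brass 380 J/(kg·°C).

T_f ≈ 32.9 °C

Setting the total heat transfer to zero:
0.411×897×(T − 262) + 0.809×4180×(T − 8.3) + 0.127×380×(T − 8.3) = 0
368.67(T − 262) + 3381.6(T − 8.3) + 48.26(T − 8.3) = 0
(368.67 + 3381.6 + 48.26) T = 368.67×262 + 3381.6×8.3 + 48.26×8.3
T = 125059/3798.5 ≈ 32.92 °C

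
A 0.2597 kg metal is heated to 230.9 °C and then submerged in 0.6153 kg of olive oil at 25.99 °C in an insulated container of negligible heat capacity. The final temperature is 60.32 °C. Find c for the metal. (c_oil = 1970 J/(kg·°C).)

m_s c (T_s − T_f) = m_oil c_oil (T_f − T_0):
0.2597·c·(230.9 − 60.32) = 0.6153·1970·(60.32 − 25.99)
44.3 c = 41613  ⇒  c ≈ 939.3 J/(kg·°C)

c ≈ 939 J/(kg·°C)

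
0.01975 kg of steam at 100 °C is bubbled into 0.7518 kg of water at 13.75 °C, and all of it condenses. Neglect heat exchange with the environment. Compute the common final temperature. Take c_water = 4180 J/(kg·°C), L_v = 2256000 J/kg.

T_f ≈ 29.8 °C

Net heat exchanged in the isolated system is zero:
latent heat released on condensation: 0.01975·2256000 = 44556
  condensate cools 100→T: 0.01975·4180·(T − 100) = 82.56(T − 100)
  original water: 3142.5(T − 13.75)
3225.1 T = 44556 + 8255.5 + 43210 = 96021
T ≈ 29.77 °C — below 100 °C, confirming all the steam condensed.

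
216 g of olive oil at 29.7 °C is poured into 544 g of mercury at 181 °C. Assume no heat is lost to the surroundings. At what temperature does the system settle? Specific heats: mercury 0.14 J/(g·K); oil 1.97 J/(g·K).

T_f ≈ 52.7 °C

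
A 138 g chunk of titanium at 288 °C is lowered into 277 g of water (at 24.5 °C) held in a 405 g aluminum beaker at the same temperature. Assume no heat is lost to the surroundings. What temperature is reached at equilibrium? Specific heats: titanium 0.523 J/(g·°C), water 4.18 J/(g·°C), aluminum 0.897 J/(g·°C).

Heat gained plus heat lost sum to zero:
138*0.523*(T − 288) + 277*4.18*(T − 24.5) + 405*0.897*(T − 24.5) = 0
72.17(T − 288) + 1157.9(T − 24.5) + 363.29(T − 24.5) = 0
(72.17 + 1157.9 + 363.29) T = 72.17*288 + 1157.9*24.5 + 363.29*24.5
T = 58054 / 1593.3 = 36.4 °C

T_f ≈ 36.4 °C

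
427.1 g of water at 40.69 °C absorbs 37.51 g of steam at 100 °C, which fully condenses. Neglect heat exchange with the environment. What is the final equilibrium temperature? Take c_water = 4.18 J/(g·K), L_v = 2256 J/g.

T_f ≈ 89.1 °C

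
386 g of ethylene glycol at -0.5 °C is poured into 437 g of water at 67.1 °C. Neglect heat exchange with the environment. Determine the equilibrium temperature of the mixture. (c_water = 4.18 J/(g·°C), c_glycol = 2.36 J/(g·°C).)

T_f ≈ 44.6 °C

Setting the total heat transfer to zero:
437·4.18·(T − 67.1) + 386·2.36·(T − (-0.5)) = 0
(1826.7 + 910.96) T = 1826.7·67.1 + 910.96·(-0.5)
T = 122113 / 2737.6 = 44.6 °C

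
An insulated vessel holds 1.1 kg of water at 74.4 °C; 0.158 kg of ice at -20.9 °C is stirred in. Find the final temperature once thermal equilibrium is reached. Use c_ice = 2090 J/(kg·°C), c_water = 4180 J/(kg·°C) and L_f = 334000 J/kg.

T_f ≈ 53.7 °C

Energy conservation, ΣQ = 0:
ice -20.9→0 °C: 0.158·2090·20.9 = 6901.6
  fusion: m_ice L_f = 0.158·334000 = 52772
  warm the meltwater: 660.44 T
  water cools: 1.1·4180·(T − 74.4) = 4598(T − 74.4)
5258.4 T = 342091 − 59674 = 282418
T ≈ 53.71 °C — above 0 °C, consistent with complete melting.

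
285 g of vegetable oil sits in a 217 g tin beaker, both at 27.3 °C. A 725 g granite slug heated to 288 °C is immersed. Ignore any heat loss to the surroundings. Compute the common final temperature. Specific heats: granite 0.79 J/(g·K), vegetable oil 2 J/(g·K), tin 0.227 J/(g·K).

T_f ≈ 152.6 °C

Setting the total heat transfer to zero:
725·0.79·(T − 288) + 285·2·(T − 27.3) + 217·0.227·(T − 27.3) = 0
1192 T = 181858
T ≈ 152.56 °C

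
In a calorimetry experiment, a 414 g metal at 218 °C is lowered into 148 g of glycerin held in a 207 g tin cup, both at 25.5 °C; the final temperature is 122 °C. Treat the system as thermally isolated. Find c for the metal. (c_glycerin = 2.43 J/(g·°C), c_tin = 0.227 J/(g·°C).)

c ≈ 0.987 J/(g·°C)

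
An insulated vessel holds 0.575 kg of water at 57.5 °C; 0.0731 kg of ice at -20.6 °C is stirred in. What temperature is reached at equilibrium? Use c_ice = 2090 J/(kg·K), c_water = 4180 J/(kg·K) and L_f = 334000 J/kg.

Let T be the final temperature. ΣQ_i = 0:
warm ice to 0 °C: 0.0731×2090×(0 − (-20.6)) = 3147.2; melt ice: 0.0731×334000 = 24415; warm the meltwater: 305.56 T; water: 2403.5(T − 57.5)
2709.1 T = 138201 − 27563 = 110639
T ≈ 40.84 °C — above 0 °C, consistent with complete melting.

T_f ≈ 40.8 °C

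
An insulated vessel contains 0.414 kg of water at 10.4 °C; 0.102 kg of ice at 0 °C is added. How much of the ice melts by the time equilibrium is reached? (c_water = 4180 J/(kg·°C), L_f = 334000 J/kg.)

m_melted ≈ 0.0539 kg

Cooling the water to 0 °C releases 0.414·4180·10.4 = 17997 J.
To melt every bit of ice: 0.102·334000 = 34068 J.
17997 J < 34068 J, so only part of the ice melts and the system sits at 0 °C.
m_melted·334000 = 17997  ⇒  m_melted ≈ 0.05388 kg.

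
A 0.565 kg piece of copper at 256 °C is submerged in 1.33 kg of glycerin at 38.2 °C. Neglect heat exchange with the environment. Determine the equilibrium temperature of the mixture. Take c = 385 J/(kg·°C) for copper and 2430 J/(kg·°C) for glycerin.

Let T be the final temperature. ΣQ_i = 0:
0.565*385*(T − 256) + 1.33*2430*(T − 38.2) = 0
217.52(T − 256) + 3231.9(T − 38.2) = 0
3449.4 T = 179145
T = 179145/3449.4 ≈ 51.93 °C

T_f ≈ 51.9 °C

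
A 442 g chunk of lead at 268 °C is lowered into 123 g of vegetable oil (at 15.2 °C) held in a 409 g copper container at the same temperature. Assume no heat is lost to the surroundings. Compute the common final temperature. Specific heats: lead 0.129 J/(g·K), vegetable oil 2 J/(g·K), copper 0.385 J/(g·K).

Conservation of energy gives ΣQ = 0:
442×0.129×(T − 268) + 123×2×(T − 15.2) + 409×0.385×(T − 15.2) = 0
57.02(T − 268) + 246(T − 15.2) + 157.47(T − 15.2) = 0
(57.02 + 246 + 157.47) T = 57.02×268 + 246×15.2 + 157.47×15.2
T = 21413 / 460.48 = 46.5 °C

T_f ≈ 46.5 °C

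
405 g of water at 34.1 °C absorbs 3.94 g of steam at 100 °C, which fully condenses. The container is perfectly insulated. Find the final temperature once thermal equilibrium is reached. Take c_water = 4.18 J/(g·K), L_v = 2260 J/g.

Taking heat into each body as positive, Σ m c ΔT = 0:
latent heat released on condensation: 3.94·2260 = 8904.4
  condensed water 100 °C→T: 16.47(T − 100)
  original water: 1692.9(T − 34.1)
1709.4 T = 8904.4 + 1646.9 + 57728 = 68279
T ≈ 39.94 °C (< 100 °C, so full condensation is consistent).

T_f ≈ 39.9 °C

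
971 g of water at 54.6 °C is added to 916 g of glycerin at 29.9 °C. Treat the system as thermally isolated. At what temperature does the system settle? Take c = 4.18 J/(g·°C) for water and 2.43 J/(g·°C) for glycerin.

T_f ≈ 45.9 °C

Heat lost by the water equals heat gained by the glycerin:
971·4.18·(54.6 − T) = 916·2.43·(T − 29.9)
4058.8(54.6 − T) = 2225.9(T − 29.9)
6284.7 T = 288163  ⇒  T ≈ 45.85 °C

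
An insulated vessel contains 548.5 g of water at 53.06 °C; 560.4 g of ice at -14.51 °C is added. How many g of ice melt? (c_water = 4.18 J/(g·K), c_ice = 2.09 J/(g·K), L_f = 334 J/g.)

Cooling the water to 0 °C releases 548.5·4.18·53.06 = 121652 J.
Warming the ice to 0 °C takes 560.4·2.09·14.51 = 16995 J, leaving 104658 J for melting.
To melt every bit of ice: 560.4·334 = 187174 J.
Since 104658 < 187174 J, not all the ice melts; equilibrium is at 0 °C.
m_melted·334 = 104658  ⇒  m_melted ≈ 313.3 g.

m_melted ≈ 313 g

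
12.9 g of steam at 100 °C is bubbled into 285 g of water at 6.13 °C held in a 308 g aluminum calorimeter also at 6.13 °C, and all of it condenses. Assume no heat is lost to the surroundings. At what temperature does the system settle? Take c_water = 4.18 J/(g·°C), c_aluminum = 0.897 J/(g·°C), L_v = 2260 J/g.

T_f ≈ 28.6 °C

Energy conservation, ΣQ = 0:
steam→water at 100 °C releases m L_v = 12.9×2260 = 29154; condensed water 100 °C→T: 53.92(T − 100); original water: 1191.3(T − 6.13); aluminum cup: 308×0.897×(T − 6.13) = 276.28(T − 6.13)
1521.5 T = 29154 + 5392.2 + 8996.2 = 43542
T ≈ 28.62 °C — below 100 °C, confirming all the steam condensed.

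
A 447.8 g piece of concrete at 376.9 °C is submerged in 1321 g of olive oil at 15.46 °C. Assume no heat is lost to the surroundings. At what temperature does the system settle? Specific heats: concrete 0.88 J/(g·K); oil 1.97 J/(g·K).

With ΣQ=0 the equilibrium temperature is the m·c-weighted mean:
T_f = (394.06×376.9 + 2602.4×15.46) / (394.06 + 2602.4)
    = 188755 / 2996.4 ≈ 62.99 °C

T_f ≈ 63.0 °C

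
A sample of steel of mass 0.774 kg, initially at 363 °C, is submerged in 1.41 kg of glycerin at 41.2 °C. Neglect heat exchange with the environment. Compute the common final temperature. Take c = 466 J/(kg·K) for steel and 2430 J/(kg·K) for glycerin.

T_f ≈ 71.8 °C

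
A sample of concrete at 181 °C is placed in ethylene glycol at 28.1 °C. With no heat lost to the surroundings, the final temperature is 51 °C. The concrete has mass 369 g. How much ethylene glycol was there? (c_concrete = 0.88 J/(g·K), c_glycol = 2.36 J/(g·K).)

|Q_concrete| = |Q_glycol|:
369·0.88·(181 − 51) = m·2.36·(51 − 28.1)
54.04 m = 42214  ⇒  m ≈ 781.1 g

m ≈ 781 g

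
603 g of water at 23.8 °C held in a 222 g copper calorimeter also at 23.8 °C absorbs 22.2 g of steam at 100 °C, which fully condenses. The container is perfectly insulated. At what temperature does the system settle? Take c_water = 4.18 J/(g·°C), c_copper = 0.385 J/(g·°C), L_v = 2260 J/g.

Conservation of energy gives ΣQ = 0:
latent heat released on condensation: 22.2·2260 = 50172; condensed water 100 °C→T: 92.8(T − 100); original water: 2520.5(T − 23.8); cup: 85.47(T − 23.8)
2698.8 T = 50172 + 9279.6 + 62023 = 121475
T ≈ 45.01 °C (< 100 °C, so full condensation is consistent).

T_f ≈ 45.0 °C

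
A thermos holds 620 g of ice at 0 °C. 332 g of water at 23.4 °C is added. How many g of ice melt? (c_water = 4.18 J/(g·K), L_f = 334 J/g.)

m_melted ≈ 97.2 g

Heat available from the water dropping to 0 °C: 332·4.18·23.4 = 32474 J.
To melt every bit of ice: 620·334 = 207080 J.
Since 32474 < 207080 J, not all the ice melts; equilibrium is at 0 °C.
Mass melted = 32474/334 ≈ 97.23 g.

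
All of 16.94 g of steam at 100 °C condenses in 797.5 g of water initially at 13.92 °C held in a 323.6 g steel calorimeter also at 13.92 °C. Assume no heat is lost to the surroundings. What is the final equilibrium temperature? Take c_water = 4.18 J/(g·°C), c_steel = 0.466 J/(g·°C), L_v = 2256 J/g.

T_f ≈ 26.4 °C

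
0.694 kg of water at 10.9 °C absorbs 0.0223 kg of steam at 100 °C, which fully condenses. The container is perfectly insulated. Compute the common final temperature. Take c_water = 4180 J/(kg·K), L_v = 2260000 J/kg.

T_f ≈ 30.5 °C

Net heat exchanged in the isolated system is zero:
condense steam: −0.0223×2260000 = −50398; condensate cools 100→T: 0.0223×4180×(T − 100) = 93.21(T − 100); original water: 2900.9(T − 10.9)
2994.1 T = 50398 + 9321.4 + 31620 = 91339
T ≈ 30.51 °C, under the boiling point, so the assumption holds.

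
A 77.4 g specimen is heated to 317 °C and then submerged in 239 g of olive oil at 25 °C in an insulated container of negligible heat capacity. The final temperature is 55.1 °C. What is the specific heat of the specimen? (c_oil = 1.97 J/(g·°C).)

c ≈ 0.699 J/(g·°C)

Heat gained plus heat lost sum to zero:
77.4×c×(55.1 − 317) + 239×1.97×(55.1 − 25) = 0
-20271 c = -14172
c = -14172/-20271 ≈ 0.6991 J/(g·°C)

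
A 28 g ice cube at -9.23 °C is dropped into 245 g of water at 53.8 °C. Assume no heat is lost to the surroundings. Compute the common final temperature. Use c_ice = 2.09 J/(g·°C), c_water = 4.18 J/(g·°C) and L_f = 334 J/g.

T_f ≈ 39.6 °C

Sum of m c ΔT and latent-heat terms is zero:
ice -9.23→0 °C: 28·2.09·9.23 = 540.14
  latent heat to melt: 28·334 = 9352
  warm the meltwater: 117.04 T
  water: 1024.1(T − 53.8)
1141.1 T = 55097 − 9892.1 = 45204
T ≈ 39.61 °C (positive, so assuming full melt was valid).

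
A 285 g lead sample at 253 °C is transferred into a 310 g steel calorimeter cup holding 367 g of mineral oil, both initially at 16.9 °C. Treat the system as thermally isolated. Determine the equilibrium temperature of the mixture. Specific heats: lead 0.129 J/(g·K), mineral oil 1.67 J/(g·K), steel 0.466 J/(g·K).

Taking heat into each body as positive, Σ m c ΔT = 0:
285·0.129·(T − 253) + 367·1.67·(T − 16.9) + 310·0.466·(T − 16.9) = 0
36.77(T − 253) + 612.89(T − 16.9) + 144.46(T − 16.9) = 0
(36.77 + 612.89 + 144.46) T = 36.77·253 + 612.89·16.9 + 144.46·16.9
T = 22101 / 794.12 = 27.8 °C

T_f ≈ 27.8 °C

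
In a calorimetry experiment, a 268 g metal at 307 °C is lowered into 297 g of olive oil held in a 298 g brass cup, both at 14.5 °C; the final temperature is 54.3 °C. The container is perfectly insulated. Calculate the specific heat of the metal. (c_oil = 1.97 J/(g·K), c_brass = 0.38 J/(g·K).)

c ≈ 0.41 J/(g·K)

Energy conservation, ΣQ = 0:
268·c·(54.3 − 307) + 297·1.97·(54.3 − 14.5) + 298·0.38·(54.3 − 14.5) = 0
-67724 c = -27794
c = -27794/-67724 ≈ 0.4104 J/(g·K)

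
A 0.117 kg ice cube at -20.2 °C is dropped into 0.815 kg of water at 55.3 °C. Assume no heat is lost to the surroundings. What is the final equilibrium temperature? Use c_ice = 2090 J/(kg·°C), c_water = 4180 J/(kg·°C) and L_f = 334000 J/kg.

T_f ≈ 37.1 °C

Energy balance with sensible and latent terms:
warm ice to 0 °C: 0.117·2090·(0 − (-20.2)) = 4939.5
  melt ice: 0.117·334000 = 39078
  warm the meltwater: 489.06 T
  water cools: 0.815·4180·(T − 55.3) = 3406.7(T − 55.3)
3895.8 T = 188391 − 44018 = 144373
T ≈ 37.06 °C. Since T > 0 °C, the all-ice-melts assumption holds.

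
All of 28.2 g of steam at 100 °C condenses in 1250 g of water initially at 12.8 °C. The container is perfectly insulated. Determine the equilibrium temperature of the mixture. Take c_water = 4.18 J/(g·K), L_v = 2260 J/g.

T_f ≈ 26.7 °C

Taking heat into each body as positive, Σ m c ΔT = 0:
steam→water at 100 °C releases m L_v = 28.2×2260 = 63732
  condensate cools 100→T: 28.2×4.18×(T − 100) = 117.88(T − 100)
  original water: 5225(T − 12.8)
5342.9 T = 63732 + 11788 + 66880 = 142400
T ≈ 26.65 °C — below 100 °C, confirming all the steam condensed.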